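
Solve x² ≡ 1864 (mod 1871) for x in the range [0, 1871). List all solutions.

173, 1698

Since 1871 ≡ 3 (mod 4), a square root of 1864 is 1864^((1871+1)/4) = 1864^468 mod 1871.
Repeated squaring: 1864^2≡49, 1864^4≡530, 1864^8≡250, 1864^16≡757, 1864^32≡523, 1864^64≡363, 1864^128≡799, 1864^256≡390 (mod 1871).
1864^468 = 1864^(256+128+64+16+4) ≡ 1698 (mod 1871).
Check: 1698² = 2883204 ≡ 1864 (mod 1871). The two roots are 173 and 1698.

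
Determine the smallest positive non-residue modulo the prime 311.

11

(2/311) = +1, so 2 is a residue.
(3/311) = +1, so 3 is a residue.
(4/311) = +1, so 4 is a residue.
(5/311) = +1, so 5 is a residue.
(6/311) = +1, so 6 is a residue.
(7/311) = +1, so 7 is a residue.
(8/311) = +1, so 8 is a residue.
(9/311) = +1, so 9 is a residue.
(10/311) = +1, so 10 is a residue.
(11/311) = −1, so 11 is the smallest positive non-residue mod 311.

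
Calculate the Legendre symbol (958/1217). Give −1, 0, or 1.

-1

Pull out 2: since 1217 ≡ 1 (mod 8), (2/1217) = +1.
Reciprocity: 479 ≡ 3 and 1217 ≡ 1 (mod 4), so (479/1217) = +(1217/479).
Reduce top mod 479: now compute (259/479).
Reciprocity: 259 ≡ 3 and 479 ≡ 3 (mod 4), so (259/479) = −(479/259).
Reduce top mod 259: now compute (220/259).
Pull out 2^2: since 259 ≡ 3 (mod 8), (2/259) = -1, so (2/259)^2 = +1.
Reciprocity: 55 ≡ 3 and 259 ≡ 3 (mod 4), so (55/259) = −(259/55).
Reduce top mod 55: now compute (39/55).
Reciprocity: 39 ≡ 3 and 55 ≡ 3 (mod 4), so (39/55) = −(55/39).
Reduce top mod 39: now compute (16/39).
Pull out 2^4: since 39 ≡ 7 (mod 8), (2/39) = +1, so (2/39)^4 = +1.
Reached (1/39) = 1. Collecting the sign flips along the way, the symbol is -1.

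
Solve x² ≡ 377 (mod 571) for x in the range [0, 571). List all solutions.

225, 346

Since 571 ≡ 3 (mod 4), a square root of 377 is 377^((571+1)/4) = 377^143 mod 571.
Repeated squaring: 377^2≡521, 377^4≡216, 377^8≡405, 377^16≡148, 377^32≡206, 377^64≡182, 377^128≡6 (mod 571).
377^143 = 377^(128+8+4+2+1) ≡ 225 (mod 571).
Check: 225² = 50625 ≡ 377 (mod 571). The two roots are 225 and 346.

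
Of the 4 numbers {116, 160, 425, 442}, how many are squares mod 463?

2

(116/463) = +1 → QR.
(160/463) = -1 → non-residue.
(425/463) = +1 → QR.
(442/463) = -1 → non-residue.
Total quadratic residues among the 4: 2.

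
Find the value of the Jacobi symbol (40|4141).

Pull out 2^3: since 4141 ≡ 5 (mod 8), (2/4141) = -1, so (2/4141)^3 = -1.
Reciprocity: 5 ≡ 1 and 4141 ≡ 1 (mod 4), so (5/4141) = +(4141/5).
Reduce top mod 5: now compute (1/5).
Reached (1/5) = 1. Collecting the sign flips along the way, the symbol is -1.

-1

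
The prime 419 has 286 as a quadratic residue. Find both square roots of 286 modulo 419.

Since 419 ≡ 3 (mod 4), a square root of 286 is 286^((419+1)/4) = 286^105 mod 419.
Repeated squaring: 286^2≡91, 286^4≡320, 286^8≡164, 286^16≡80, 286^32≡115, 286^64≡236 (mod 419).
286^105 = 286^(64+32+8+1) ≡ 185 (mod 419).
Check: 185² = 34225 ≡ 286 (mod 419). The two roots are 185 and 234.

185, 234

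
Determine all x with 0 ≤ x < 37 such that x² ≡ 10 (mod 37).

11, 26

37 ≡ 1 (mod 4), so we find a root by search.
Trying successive values, 11² = 121 ≡ 10 (mod 37). The other root is 37 − 11 = 26.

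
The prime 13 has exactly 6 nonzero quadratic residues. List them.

1 3 4 9 10 12

Square k = 1,…,6 (k and 13−k give the same square):
1²=1, 2²=4, 3²=9, 4²≡3, 5²≡12, 6²≡10 (mod 13).
So the quadratic residues mod 13 are {1, 3, 4, 9, 10, 12}.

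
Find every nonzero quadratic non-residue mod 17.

Square k = 1,…,8 (k and 17−k give the same square):
1²=1, 2²=4, 3²=9, 4²=16, 5²≡8, 6²≡2, 7²≡15, 8²≡13 (mod 17).
The residues are {1, 2, 4, 8, 9, 13, 15, 16}; the non-residues are the remaining 8 nonzero classes.

3 5 6 7 10 11 12 14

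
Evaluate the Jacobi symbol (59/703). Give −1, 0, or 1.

1

Reciprocity: 59 ≡ 3 and 703 ≡ 3 (mod 4), so (59/703) = −(703/59).
Reduce top mod 59: now compute (54/59).
Pull out 2: since 59 ≡ 3 (mod 8), (2/59) = -1.
Reciprocity: 27 ≡ 3 and 59 ≡ 3 (mod 4), so (27/59) = −(59/27).
Reduce top mod 27: now compute (5/27).
Reciprocity: 5 ≡ 1 and 27 ≡ 3 (mod 4), so (5/27) = +(27/5).
Reduce top mod 5: now compute (2/5).
Pull out 2: since 5 ≡ 5 (mod 8), (2/5) = -1.
Reached (1/5) = 1. Collecting the sign flips along the way, the symbol is +1.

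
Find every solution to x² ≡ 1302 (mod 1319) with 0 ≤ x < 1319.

96, 1223

Since 1319 ≡ 3 (mod 4), a square root of 1302 is 1302^((1319+1)/4) = 1302^330 mod 1319.
Repeated squaring: 1302^2≡289, 1302^4≡424, 1302^8≡392, 1302^16≡660, 1302^32≡330, 1302^64≡742, 1302^128≡541, 1302^256≡1182 (mod 1319).
1302^330 = 1302^(256+64+8+2) ≡ 96 (mod 1319).
Check: 96² = 9216 ≡ 1302 (mod 1319). The two roots are 96 and 1223.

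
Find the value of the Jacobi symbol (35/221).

Reciprocity: 35 ≡ 3 and 221 ≡ 1 (mod 4), so (35/221) = +(221/35).
Reduce top mod 35: now compute (11/35).
Reciprocity: 11 ≡ 3 and 35 ≡ 3 (mod 4), so (11/35) = −(35/11).
Reduce top mod 11: now compute (2/11).
Pull out 2: since 11 ≡ 3 (mod 8), (2/11) = -1.
Reached (1/11) = 1. Collecting the sign flips along the way, the symbol is +1.

1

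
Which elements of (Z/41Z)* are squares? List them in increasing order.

Square k = 1,…,20 (k and 41−k give the same square):
1²=1, 2²=4, 3²=9, 4²=16, 5²=25, 6²=36, 7²≡8, 8²≡23, 9²≡40, 10²≡18, 11²≡39, 12²≡21, 13²≡5, 14²≡32, 15²≡20, 16²≡10, 17²≡2, 18²≡37, 19²≡33, 20²≡31 (mod 41).
So the quadratic residues mod 41 are {1, 2, 4, 5, 8, 9, 10, 16, 18, 20, 21, 23, 25, 31, 32, 33, 36, 37, 39, 40}.

1 2 4 5 8 9 10 16 18 20 21 23 25 31 32 33 36 37 39 40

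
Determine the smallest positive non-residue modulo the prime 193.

(2/193) = +1, so 2 is a residue.
(3/193) = +1, so 3 is a residue.
(4/193) = +1, so 4 is a residue.
(5/193) = −1, so 5 is the smallest positive non-residue mod 193.

5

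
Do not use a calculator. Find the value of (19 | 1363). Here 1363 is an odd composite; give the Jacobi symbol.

1

Reciprocity: 19 ≡ 3 and 1363 ≡ 3 (mod 4), so (19/1363) = −(1363/19).
Reduce top mod 19: now compute (14/19).
Pull out 2: since 19 ≡ 3 (mod 8), (2/19) = -1.
Reciprocity: 7 ≡ 3 and 19 ≡ 3 (mod 4), so (7/19) = −(19/7).
Reduce top mod 7: now compute (5/7).
Reciprocity: 5 ≡ 1 and 7 ≡ 3 (mod 4), so (5/7) = +(7/5).
Reduce top mod 5: now compute (2/5).
Pull out 2: since 5 ≡ 5 (mod 8), (2/5) = -1.
Reached (1/5) = 1. Collecting the sign flips along the way, the symbol is +1.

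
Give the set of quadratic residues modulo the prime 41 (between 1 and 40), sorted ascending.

1, 2, 4, 5, 8, 9, 10, 16, 18, 20, 21, 23, 25, 31, 32, 33, 36, 37, 39, 40

Square k = 1,…,20 (k and 41−k give the same square):
1²=1, 2²=4, 3²=9, 4²=16, 5²=25, 6²=36, 7²≡8, 8²≡23, 9²≡40, 10²≡18, 11²≡39, 12²≡21, 13²≡5, 14²≡32, 15²≡20, 16²≡10, 17²≡2, 18²≡37, 19²≡33, 20²≡31 (mod 41).
So the quadratic residues mod 41 are {1, 2, 4, 5, 8, 9, 10, 16, 18, 20, 21, 23, 25, 31, 32, 33, 36, 37, 39, 40}.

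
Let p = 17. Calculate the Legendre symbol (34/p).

0

First reduce: 34 ≡ 0 (mod 17).
Top reduces to 0: gcd > 1, so the symbol is 0.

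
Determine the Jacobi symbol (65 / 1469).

Reciprocity: 65 ≡ 1 and 1469 ≡ 1 (mod 4), so (65/1469) = +(1469/65).
Reduce top mod 65: now compute (39/65).
Reciprocity: 39 ≡ 3 and 65 ≡ 1 (mod 4), so (39/65) = +(65/39).
Reduce top mod 39: now compute (26/39).
Pull out 2: since 39 ≡ 7 (mod 8), (2/39) = +1.
Reciprocity: 13 ≡ 1 and 39 ≡ 3 (mod 4), so (13/39) = +(39/13).
Reduce top mod 13: now compute (0/13).
Top reduces to 0: gcd > 1, so the symbol is 0.

0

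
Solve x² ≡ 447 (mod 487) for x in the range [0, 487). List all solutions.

215, 272

Since 487 ≡ 3 (mod 4), a square root of 447 is 447^((487+1)/4) = 447^122 mod 487.
Repeated squaring: 447^2≡139, 447^4≡328, 447^8≡444, 447^16≡388, 447^32≡61, 447^64≡312 (mod 487).
447^122 = 447^(64+32+16+8+2) ≡ 215 (mod 487).
Check: 215² = 46225 ≡ 447 (mod 487). The two roots are 215 and 272.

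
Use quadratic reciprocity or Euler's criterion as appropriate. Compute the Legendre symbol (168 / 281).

Pull out 2^3: since 281 ≡ 1 (mod 8), (2/281) = +1, so (2/281)^3 = +1.
Reciprocity: 21 ≡ 1 and 281 ≡ 1 (mod 4), so (21/281) = +(281/21).
Reduce top mod 21: now compute (8/21).
Pull out 2^3: since 21 ≡ 5 (mod 8), (2/21) = -1, so (2/21)^3 = -1.
Reached (1/21) = 1. Collecting the sign flips along the way, the symbol is -1.

-1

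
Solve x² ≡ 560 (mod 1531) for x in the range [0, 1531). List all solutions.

677, 854

Since 1531 ≡ 3 (mod 4), a square root of 560 is 560^((1531+1)/4) = 560^383 mod 1531.
Repeated squaring: 560^2≡1276, 560^4≡723, 560^8≡658, 560^16≡1222, 560^32≡559, 560^64≡157, 560^128≡153, 560^256≡444 (mod 1531).
560^383 = 560^(256+64+32+16+8+4+2+1) ≡ 854 (mod 1531).
Check: 854² = 729316 ≡ 560 (mod 1531). The two roots are 677 and 854.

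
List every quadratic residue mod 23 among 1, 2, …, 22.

1, 2, 3, 4, 6, 8, 9, 12, 13, 16, 18

Square k = 1,…,11 (k and 23−k give the same square):
1²=1, 2²=4, 3²=9, 4²=16, 5²≡2, 6²≡13, 7²≡3, 8²≡18, 9²≡12, 10²≡8, 11²≡6 (mod 23).
So the quadratic residues mod 23 are {1, 2, 3, 4, 6, 8, 9, 12, 13, 16, 18}.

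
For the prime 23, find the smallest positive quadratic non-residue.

(2/23) = +1, so 2 is a residue.
(3/23) = +1, so 3 is a residue.
(4/23) = +1, so 4 is a residue.
(5/23) = −1, so 5 is the smallest positive non-residue mod 23.

5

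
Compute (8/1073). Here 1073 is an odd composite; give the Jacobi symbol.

Pull out 2^3: since 1073 ≡ 1 (mod 8), (2/1073) = +1, so (2/1073)^3 = +1.
Reached (1/1073) = 1. Collecting the sign flips along the way, the symbol is +1.

1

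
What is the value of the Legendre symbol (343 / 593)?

-1

Euler's criterion: (343/593) ≡ 343^296 (mod 593).
343^2 ≡ 235 (mod 593)
343^4 ≡ 76 (mod 593)
343^8 ≡ 439 (mod 593)
343^16 ≡ 589 (mod 593)
343^32 ≡ 16 (mod 593)
343^64 ≡ 256 (mod 593)
343^128 ≡ 306 (mod 593)
343^256 ≡ 535 (mod 593)
343^296 = 343^(256+32+8) ≡ 592 (mod 593).
Result is 592 ≡ −1, so (343/593) = −1.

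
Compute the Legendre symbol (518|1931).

Pull out 2: since 1931 ≡ 3 (mod 8), (2/1931) = -1.
Reciprocity: 259 ≡ 3 and 1931 ≡ 3 (mod 4), so (259/1931) = −(1931/259).
Reduce top mod 259: now compute (118/259).
Pull out 2: since 259 ≡ 3 (mod 8), (2/259) = -1.
Reciprocity: 59 ≡ 3 and 259 ≡ 3 (mod 4), so (59/259) = −(259/59).
Reduce top mod 59: now compute (23/59).
Reciprocity: 23 ≡ 3 and 59 ≡ 3 (mod 4), so (23/59) = −(59/23).
Reduce top mod 23: now compute (13/23).
Reciprocity: 13 ≡ 1 and 23 ≡ 3 (mod 4), so (13/23) = +(23/13).
Reduce top mod 13: now compute (10/13).
Pull out 2: since 13 ≡ 5 (mod 8), (2/13) = -1.
Reciprocity: 5 ≡ 1 and 13 ≡ 1 (mod 4), so (5/13) = +(13/5).
Reduce top mod 5: now compute (3/5).
Reciprocity: 3 ≡ 3 and 5 ≡ 1 (mod 4), so (3/5) = +(5/3).
Reduce top mod 3: now compute (2/3).
Pull out 2: since 3 ≡ 3 (mod 8), (2/3) = -1.
Reached (1/3) = 1. Collecting the sign flips along the way, the symbol is -1.

-1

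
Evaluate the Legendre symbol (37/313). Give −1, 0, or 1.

-1

Reciprocity: 37 ≡ 1 and 313 ≡ 1 (mod 4), so (37/313) = +(313/37).
Reduce top mod 37: now compute (17/37).
Reciprocity: 17 ≡ 1 and 37 ≡ 1 (mod 4), so (17/37) = +(37/17).
Reduce top mod 17: now compute (3/17).
Reciprocity: 3 ≡ 3 and 17 ≡ 1 (mod 4), so (3/17) = +(17/3).
Reduce top mod 3: now compute (2/3).
Pull out 2: since 3 ≡ 3 (mod 8), (2/3) = -1.
Reached (1/3) = 1. Collecting the sign flips along the way, the symbol is -1.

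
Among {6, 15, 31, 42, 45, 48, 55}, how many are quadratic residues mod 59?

3

(6/59) = -1 → non-residue.
(15/59) = +1 → QR.
(31/59) = -1 → non-residue.
(42/59) = -1 → non-residue.
(45/59) = +1 → QR.
(48/59) = +1 → QR.
(55/59) = -1 → non-residue.
Total quadratic residues among the 7: 3.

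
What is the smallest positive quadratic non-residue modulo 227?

2

(2/227) = −1, so 2 is the smallest positive non-residue mod 227.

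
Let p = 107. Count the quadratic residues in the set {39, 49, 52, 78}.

(39/107) = +1 → QR.
(49/107) = +1 → QR.
(52/107) = +1 → QR.
(78/107) = -1 → non-residue.
Total quadratic residues among the 4: 3.

3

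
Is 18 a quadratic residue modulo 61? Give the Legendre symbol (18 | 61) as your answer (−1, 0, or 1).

Euler's criterion: (18/61) ≡ 18^30 (mod 61).
18^2 ≡ 19 (mod 61)
18^4 ≡ 56 (mod 61)
18^8 ≡ 25 (mod 61)
18^16 ≡ 15 (mod 61)
18^30 = 18^(16+8+4+2) ≡ 60 (mod 61).
Result is 60 ≡ −1, so (18/61) = −1.

-1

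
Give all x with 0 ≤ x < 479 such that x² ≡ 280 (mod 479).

Since 479 ≡ 3 (mod 4), a square root of 280 is 280^((479+1)/4) = 280^120 mod 479.
Repeated squaring: 280^2≡323, 280^4≡386, 280^8≡27, 280^16≡250, 280^32≡230, 280^64≡210 (mod 479).
280^120 = 280^(64+32+16+8) ≡ 356 (mod 479).
Check: 356² = 126736 ≡ 280 (mod 479). The two roots are 123 and 356.

123, 356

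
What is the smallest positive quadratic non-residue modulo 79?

(2/79) = +1, so 2 is a residue.
(3/79) = −1, so 3 is the smallest positive non-residue mod 79.

3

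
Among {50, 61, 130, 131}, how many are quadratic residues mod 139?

1

(50/139) = -1 → non-residue.
(61/139) = -1 → non-residue.
(130/139) = -1 → non-residue.
(131/139) = +1 → QR.
Total quadratic residues among the 4: 1.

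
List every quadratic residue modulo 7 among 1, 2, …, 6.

1, 2, 4

Square k = 1,…,3 (k and 7−k give the same square):
1²=1, 2²=4, 3²≡2 (mod 7).
So the quadratic residues mod 7 are {1, 2, 4}.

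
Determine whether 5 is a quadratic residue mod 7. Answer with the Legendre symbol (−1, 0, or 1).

-1

Euler's criterion: (5/7) ≡ 5^3 (mod 7).
5^2 ≡ 4 (mod 7)
5^3 = 5^(2+1) ≡ 6 (mod 7).
Result is 6 ≡ −1, so (5/7) = −1.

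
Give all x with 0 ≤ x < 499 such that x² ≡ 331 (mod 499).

159, 340

Since 499 ≡ 3 (mod 4), a square root of 331 is 331^((499+1)/4) = 331^125 mod 499.
Repeated squaring: 331^2≡280, 331^4≡57, 331^8≡255, 331^16≡155, 331^32≡73, 331^64≡339 (mod 499).
331^125 = 331^(64+32+16+8+4+1) ≡ 159 (mod 499).
Check: 159² = 25281 ≡ 331 (mod 499). The two roots are 159 and 340.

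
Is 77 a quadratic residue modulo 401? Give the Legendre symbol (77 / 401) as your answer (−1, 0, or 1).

Reciprocity: 77 ≡ 1 and 401 ≡ 1 (mod 4), so (77/401) = +(401/77).
Reduce top mod 77: now compute (16/77).
Pull out 2^4: since 77 ≡ 5 (mod 8), (2/77) = -1, so (2/77)^4 = +1.
Reached (1/77) = 1. Collecting the sign flips along the way, the symbol is +1.

1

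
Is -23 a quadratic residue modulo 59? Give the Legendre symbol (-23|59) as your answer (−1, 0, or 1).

First reduce: -23 ≡ 36 (mod 59).
Pull out 2^2: since 59 ≡ 3 (mod 8), (2/59) = -1, so (2/59)^2 = +1.
Reciprocity: 9 ≡ 1 and 59 ≡ 3 (mod 4), so (9/59) = +(59/9).
Reduce top mod 9: now compute (5/9).
Reciprocity: 5 ≡ 1 and 9 ≡ 1 (mod 4), so (5/9) = +(9/5).
Reduce top mod 5: now compute (4/5).
Pull out 2^2: since 5 ≡ 5 (mod 8), (2/5) = -1, so (2/5)^2 = +1.
Reached (1/5) = 1. Collecting the sign flips along the way, the symbol is +1.

1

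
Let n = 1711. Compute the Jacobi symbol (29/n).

0

Reciprocity: 29 ≡ 1 and 1711 ≡ 3 (mod 4), so (29/1711) = +(1711/29).
Reduce top mod 29: now compute (0/29).
Top reduces to 0: gcd > 1, so the symbol is 0.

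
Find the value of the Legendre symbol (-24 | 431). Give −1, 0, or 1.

-1

First reduce: -24 ≡ 407 (mod 431).
Reciprocity: 407 ≡ 3 and 431 ≡ 3 (mod 4), so (407/431) = −(431/407).
Reduce top mod 407: now compute (24/407).
Pull out 2^3: since 407 ≡ 7 (mod 8), (2/407) = +1, so (2/407)^3 = +1.
Reciprocity: 3 ≡ 3 and 407 ≡ 3 (mod 4), so (3/407) = −(407/3).
Reduce top mod 3: now compute (2/3).
Pull out 2: since 3 ≡ 3 (mod 8), (2/3) = -1.
Reached (1/3) = 1. Collecting the sign flips along the way, the symbol is -1.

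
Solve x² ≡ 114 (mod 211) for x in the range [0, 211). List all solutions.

Since 211 ≡ 3 (mod 4), a square root of 114 is 114^((211+1)/4) = 114^53 mod 211.
Repeated squaring: 114^2≡125, 114^4≡11, 114^8≡121, 114^16≡82, 114^32≡183 (mod 211).
114^53 = 114^(32+16+4+1) ≡ 122 (mod 211).
Check: 122² = 14884 ≡ 114 (mod 211). The two roots are 89 and 122.

89, 122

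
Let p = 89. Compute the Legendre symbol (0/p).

Top reduces to 0: gcd > 1, so the symbol is 0.

0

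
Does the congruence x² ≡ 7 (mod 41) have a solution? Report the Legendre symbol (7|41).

-1

Reciprocity: 7 ≡ 3 and 41 ≡ 1 (mod 4), so (7/41) = +(41/7).
Reduce top mod 7: now compute (6/7).
Pull out 2: since 7 ≡ 7 (mod 8), (2/7) = +1.
Reciprocity: 3 ≡ 3 and 7 ≡ 3 (mod 4), so (3/7) = −(7/3).
Reduce top mod 3: now compute (1/3).
Reached (1/3) = 1. Collecting the sign flips along the way, the symbol is -1.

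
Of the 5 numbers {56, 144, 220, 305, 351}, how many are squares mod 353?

(56/353) = -1 → non-residue.
(144/353) = +1 → QR.
(220/353) = -1 → non-residue.
(305/353) = -1 → non-residue.
(351/353) = +1 → QR.
Total quadratic residues among the 5: 2.

2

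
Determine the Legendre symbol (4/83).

Pull out 2^2: since 83 ≡ 3 (mod 8), (2/83) = -1, so (2/83)^2 = +1.
Reached (1/83) = 1. Collecting the sign flips along the way, the symbol is +1.

1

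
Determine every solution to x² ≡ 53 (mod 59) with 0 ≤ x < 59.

Since 59 ≡ 3 (mod 4), a square root of 53 is 53^((59+1)/4) = 53^15 mod 59.
Repeated squaring: 53^2≡36, 53^4≡57, 53^8≡4 (mod 59).
53^15 = 53^(8+4+2+1) ≡ 17 (mod 59).
Check: 17² = 289 ≡ 53 (mod 59). The two roots are 17 and 42.

17, 42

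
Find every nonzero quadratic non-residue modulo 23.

Square k = 1,…,11 (k and 23−k give the same square):
1²=1, 2²=4, 3²=9, 4²=16, 5²≡2, 6²≡13, 7²≡3, 8²≡18, 9²≡12, 10²≡8, 11²≡6 (mod 23).
The residues are {1, 2, 3, 4, 6, 8, 9, 12, 13, 16, 18}; the non-residues are the remaining 11 nonzero classes.

5,7,10,11,14,15,17,19,20,21,22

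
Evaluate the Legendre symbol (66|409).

-1

Pull out 2: since 409 ≡ 1 (mod 8), (2/409) = +1.
Reciprocity: 33 ≡ 1 and 409 ≡ 1 (mod 4), so (33/409) = +(409/33).
Reduce top mod 33: now compute (13/33).
Reciprocity: 13 ≡ 1 and 33 ≡ 1 (mod 4), so (13/33) = +(33/13).
Reduce top mod 13: now compute (7/13).
Reciprocity: 7 ≡ 3 and 13 ≡ 1 (mod 4), so (7/13) = +(13/7).
Reduce top mod 7: now compute (6/7).
Pull out 2: since 7 ≡ 7 (mod 8), (2/7) = +1.
Reciprocity: 3 ≡ 3 and 7 ≡ 3 (mod 4), so (3/7) = −(7/3).
Reduce top mod 3: now compute (1/3).
Reached (1/3) = 1. Collecting the sign flips along the way, the symbol is -1.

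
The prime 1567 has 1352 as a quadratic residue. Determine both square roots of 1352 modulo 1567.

Since 1567 ≡ 3 (mod 4), a square root of 1352 is 1352^((1567+1)/4) = 1352^392 mod 1567.
Repeated squaring: 1352^2≡782, 1352^4≡394, 1352^8≡103, 1352^16≡1207, 1352^32≡1106, 1352^64≡976, 1352^128≡1407, 1352^256≡528 (mod 1567).
1352^392 = 1352^(256+128+8) ≡ 111 (mod 1567).
Check: 111² = 12321 ≡ 1352 (mod 1567). The two roots are 111 and 1456.

111, 1456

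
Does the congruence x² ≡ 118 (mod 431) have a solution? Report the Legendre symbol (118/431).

Euler's criterion: (118/431) ≡ 118^215 (mod 431).
118^2 ≡ 132 (mod 431)
118^4 ≡ 184 (mod 431)
118^8 ≡ 238 (mod 431)
118^16 ≡ 183 (mod 431)
118^32 ≡ 302 (mod 431)
118^64 ≡ 263 (mod 431)
118^128 ≡ 209 (mod 431)
118^215 = 118^(128+64+16+4+2+1) ≡ 1 (mod 431).
Result is 1, so (118/431) = 1.

1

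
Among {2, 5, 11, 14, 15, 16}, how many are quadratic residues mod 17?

3

(2/17) = +1 → QR.
(5/17) = -1 → non-residue.
(11/17) = -1 → non-residue.
(14/17) = -1 → non-residue.
(15/17) = +1 → QR.
(16/17) = +1 → QR.
Total quadratic residues among the 6: 3.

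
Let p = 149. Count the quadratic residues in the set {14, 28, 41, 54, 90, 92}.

2

(14/149) = -1 → non-residue.
(28/149) = +1 → QR.
(41/149) = -1 → non-residue.
(54/149) = +1 → QR.
(90/149) = -1 → non-residue.
(92/149) = -1 → non-residue.
Total quadratic residues among the 6: 2.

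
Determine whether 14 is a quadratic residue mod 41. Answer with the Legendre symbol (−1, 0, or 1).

Euler's criterion: (14/41) ≡ 14^20 (mod 41).
14^2 ≡ 32 (mod 41)
14^4 ≡ 40 (mod 41)
14^8 ≡ 1 (mod 41)
14^16 ≡ 1 (mod 41)
14^20 = 14^(16+4) ≡ 40 (mod 41).
Result is 40 ≡ −1, so (14/41) = −1.

-1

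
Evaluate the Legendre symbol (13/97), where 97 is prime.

Reciprocity: 13 ≡ 1 and 97 ≡ 1 (mod 4), so (13/97) = +(97/13).
Reduce top mod 13: now compute (6/13).
Pull out 2: since 13 ≡ 5 (mod 8), (2/13) = -1.
Reciprocity: 3 ≡ 3 and 13 ≡ 1 (mod 4), so (3/13) = +(13/3).
Reduce top mod 3: now compute (1/3).
Reached (1/3) = 1. Collecting the sign flips along the way, the symbol is -1.

-1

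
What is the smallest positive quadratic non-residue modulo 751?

(2/751) = +1, so 2 is a residue.
(3/751) = −1, so 3 is the smallest positive non-residue mod 751.

3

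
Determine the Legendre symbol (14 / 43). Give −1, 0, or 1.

1

Euler's criterion: (14/43) ≡ 14^21 (mod 43).
14^2 ≡ 24 (mod 43)
14^4 ≡ 17 (mod 43)
14^8 ≡ 31 (mod 43)
14^16 ≡ 15 (mod 43)
14^21 = 14^(16+4+1) ≡ 1 (mod 43).
Result is 1, so (14/43) = 1.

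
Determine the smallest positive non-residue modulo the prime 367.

3

(2/367) = +1, so 2 is a residue.
(3/367) = −1, so 3 is the smallest positive non-residue mod 367.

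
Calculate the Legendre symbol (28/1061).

1

Euler's criterion: (28/1061) ≡ 28^530 (mod 1061).
28^2 ≡ 784 (mod 1061)
28^4 ≡ 337 (mod 1061)
28^8 ≡ 42 (mod 1061)
28^16 ≡ 703 (mod 1061)
28^32 ≡ 844 (mod 1061)
28^64 ≡ 405 (mod 1061)
28^128 ≡ 631 (mod 1061)
28^256 ≡ 286 (mod 1061)
28^512 ≡ 99 (mod 1061)
28^530 = 28^(512+16+2) ≡ 1 (mod 1061).
Result is 1, so (28/1061) = 1.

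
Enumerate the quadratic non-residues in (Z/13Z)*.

Square k = 1,…,6 (k and 13−k give the same square):
1²=1, 2²=4, 3²=9, 4²≡3, 5²≡12, 6²≡10 (mod 13).
The residues are {1, 3, 4, 9, 10, 12}; the non-residues are the remaining 6 nonzero classes.

2 5 6 7 8 11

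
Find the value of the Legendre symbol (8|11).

Euler's criterion: (8/11) ≡ 8^5 (mod 11).
8^2 ≡ 9 (mod 11)
8^4 ≡ 4 (mod 11)
8^5 = 8^(4+1) ≡ 10 (mod 11).
Result is 10 ≡ −1, so (8/11) = −1.

-1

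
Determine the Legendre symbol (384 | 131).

Euler's criterion: (384/131) ≡ 122^65 (mod 131).
122^2 ≡ 81 (mod 131)
122^4 ≡ 11 (mod 131)
122^8 ≡ 121 (mod 131)
122^16 ≡ 100 (mod 131)
122^32 ≡ 44 (mod 131)
122^64 ≡ 102 (mod 131)
122^65 = 122^(64+1) ≡ 130 (mod 131).
Result is 130 ≡ −1, so (384/131) = −1.

-1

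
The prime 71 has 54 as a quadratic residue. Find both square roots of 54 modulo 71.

14, 57

Since 71 ≡ 3 (mod 4), a square root of 54 is 54^((71+1)/4) = 54^18 mod 71.
Repeated squaring: 54^2≡5, 54^4≡25, 54^8≡57, 54^16≡54 (mod 71).
54^18 = 54^(16+2) ≡ 57 (mod 71).
Check: 57² = 3249 ≡ 54 (mod 71). The two roots are 14 and 57.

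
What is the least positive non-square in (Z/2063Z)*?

(2/2063) = +1, so 2 is a residue.
(3/2063) = +1, so 3 is a residue.
(4/2063) = +1, so 4 is a residue.
(5/2063) = −1, so 5 is the smallest positive non-residue mod 2063.

5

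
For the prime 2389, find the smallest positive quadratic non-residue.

2

(2/2389) = −1, so 2 is the smallest positive non-residue mod 2389.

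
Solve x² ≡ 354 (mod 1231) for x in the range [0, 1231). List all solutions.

Since 1231 ≡ 3 (mod 4), a square root of 354 is 354^((1231+1)/4) = 354^308 mod 1231.
Repeated squaring: 354^2≡985, 354^4≡197, 354^8≡648, 354^16≡133, 354^32≡455, 354^64≡217, 354^128≡311, 354^256≡703 (mod 1231).
354^308 = 354^(256+32+16+4) ≡ 686 (mod 1231).
Check: 686² = 470596 ≡ 354 (mod 1231). The two roots are 545 and 686.

545, 686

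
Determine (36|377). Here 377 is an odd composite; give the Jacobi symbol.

Pull out 2^2: since 377 ≡ 1 (mod 8), (2/377) = +1, so (2/377)^2 = +1.
Reciprocity: 9 ≡ 1 and 377 ≡ 1 (mod 4), so (9/377) = +(377/9).
Reduce top mod 9: now compute (8/9).
Pull out 2^3: since 9 ≡ 1 (mod 8), (2/9) = +1, so (2/9)^3 = +1.
Reached (1/9) = 1. Collecting the sign flips along the way, the symbol is +1.

1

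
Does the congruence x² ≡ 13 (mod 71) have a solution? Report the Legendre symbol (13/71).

-1

Euler's criterion: (13/71) ≡ 13^35 (mod 71).
13^2 ≡ 27 (mod 71)
13^4 ≡ 19 (mod 71)
13^8 ≡ 6 (mod 71)
13^16 ≡ 36 (mod 71)
13^32 ≡ 18 (mod 71)
13^35 = 13^(32+2+1) ≡ 70 (mod 71).
Result is 70 ≡ −1, so (13/71) = −1.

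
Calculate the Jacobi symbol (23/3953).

Reciprocity: 23 ≡ 3 and 3953 ≡ 1 (mod 4), so (23/3953) = +(3953/23).
Reduce top mod 23: now compute (20/23).
Pull out 2^2: since 23 ≡ 7 (mod 8), (2/23) = +1, so (2/23)^2 = +1.
Reciprocity: 5 ≡ 1 and 23 ≡ 3 (mod 4), so (5/23) = +(23/5).
Reduce top mod 5: now compute (3/5).
Reciprocity: 3 ≡ 3 and 5 ≡ 1 (mod 4), so (3/5) = +(5/3).
Reduce top mod 3: now compute (2/3).
Pull out 2: since 3 ≡ 3 (mod 8), (2/3) = -1.
Reached (1/3) = 1. Collecting the sign flips along the way, the symbol is -1.

-1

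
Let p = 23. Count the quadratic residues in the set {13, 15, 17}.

1

(13/23) = +1 → QR.
(15/23) = -1 → non-residue.
(17/23) = -1 → non-residue.
Total quadratic residues among the 3: 1.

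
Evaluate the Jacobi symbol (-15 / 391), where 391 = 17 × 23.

1

First reduce: -15 ≡ 376 (mod 391).
Pull out 2^3: since 391 ≡ 7 (mod 8), (2/391) = +1, so (2/391)^3 = +1.
Reciprocity: 47 ≡ 3 and 391 ≡ 3 (mod 4), so (47/391) = −(391/47).
Reduce top mod 47: now compute (15/47).
Reciprocity: 15 ≡ 3 and 47 ≡ 3 (mod 4), so (15/47) = −(47/15).
Reduce top mod 15: now compute (2/15).
Pull out 2: since 15 ≡ 7 (mod 8), (2/15) = +1.
Reached (1/15) = 1. Collecting the sign flips along the way, the symbol is +1.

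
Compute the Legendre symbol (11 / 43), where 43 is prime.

Euler's criterion: (11/43) ≡ 11^21 (mod 43).
11^2 ≡ 35 (mod 43)
11^4 ≡ 21 (mod 43)
11^8 ≡ 11 (mod 43)
11^16 ≡ 35 (mod 43)
11^21 = 11^(16+4+1) ≡ 1 (mod 43).
Result is 1, so (11/43) = 1.

1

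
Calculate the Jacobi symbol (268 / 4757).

Pull out 2^2: since 4757 ≡ 5 (mod 8), (2/4757) = -1, so (2/4757)^2 = +1.
Reciprocity: 67 ≡ 3 and 4757 ≡ 1 (mod 4), so (67/4757) = +(4757/67).
Reduce top mod 67: now compute (0/67).
Top reduces to 0: gcd > 1, so the symbol is 0.

0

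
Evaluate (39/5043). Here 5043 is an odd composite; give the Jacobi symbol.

0

Reciprocity: 39 ≡ 3 and 5043 ≡ 3 (mod 4), so (39/5043) = −(5043/39).
Reduce top mod 39: now compute (12/39).
Pull out 2^2: since 39 ≡ 7 (mod 8), (2/39) = +1, so (2/39)^2 = +1.
Reciprocity: 3 ≡ 3 and 39 ≡ 3 (mod 4), so (3/39) = −(39/3).
Reduce top mod 3: now compute (0/3).
Top reduces to 0: gcd > 1, so the symbol is 0.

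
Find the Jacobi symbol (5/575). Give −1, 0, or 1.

0

Reciprocity: 5 ≡ 1 and 575 ≡ 3 (mod 4), so (5/575) = +(575/5).
Reduce top mod 5: now compute (0/5).
Top reduces to 0: gcd > 1, so the symbol is 0.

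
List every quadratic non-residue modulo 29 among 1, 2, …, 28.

2 3 8 10 11 12 14 15 17 18 19 21 26 27

Square k = 1,…,14 (k and 29−k give the same square):
1²=1, 2²=4, 3²=9, 4²=16, 5²=25, 6²≡7, 7²≡20, 8²≡6, 9²≡23, 10²≡13, 11²≡5, 12²≡28, 13²≡24, 14²≡22 (mod 29).
The residues are {1, 4, 5, 6, 7, 9, 13, 16, 20, 22, 23, 24, 25, 28}; the non-residues are the remaining 14 nonzero classes.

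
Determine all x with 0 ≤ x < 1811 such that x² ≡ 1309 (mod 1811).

Since 1811 ≡ 3 (mod 4), a square root of 1309 is 1309^((1811+1)/4) = 1309^453 mod 1811.
Repeated squaring: 1309^2≡275, 1309^4≡1374, 1309^8≡814, 1309^16≡1581, 1309^32≡381, 1309^64≡281, 1309^128≡1088, 1309^256≡1161 (mod 1811).
1309^453 = 1309^(256+128+64+4+1) ≡ 1502 (mod 1811).
Check: 1502² = 2256004 ≡ 1309 (mod 1811). The two roots are 309 and 1502.

309, 1502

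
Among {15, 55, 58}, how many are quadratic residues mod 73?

(15/73) = -1 → non-residue.
(55/73) = +1 → QR.
(58/73) = -1 → non-residue.
Total quadratic residues among the 3: 1.

1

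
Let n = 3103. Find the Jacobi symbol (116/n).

Pull out 2^2: since 3103 ≡ 7 (mod 8), (2/3103) = +1, so (2/3103)^2 = +1.
Reciprocity: 29 ≡ 1 and 3103 ≡ 3 (mod 4), so (29/3103) = +(3103/29).
Reduce top mod 29: now compute (0/29).
Top reduces to 0: gcd > 1, so the symbol is 0.

0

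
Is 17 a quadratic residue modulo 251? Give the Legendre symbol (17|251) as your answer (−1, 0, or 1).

Reciprocity: 17 ≡ 1 and 251 ≡ 3 (mod 4), so (17/251) = +(251/17).
Reduce top mod 17: now compute (13/17).
Reciprocity: 13 ≡ 1 and 17 ≡ 1 (mod 4), so (13/17) = +(17/13).
Reduce top mod 13: now compute (4/13).
Pull out 2^2: since 13 ≡ 5 (mod 8), (2/13) = -1, so (2/13)^2 = +1.
Reached (1/13) = 1. Collecting the sign flips along the way, the symbol is +1.

1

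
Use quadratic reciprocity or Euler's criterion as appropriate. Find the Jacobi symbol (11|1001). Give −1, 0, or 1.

Reciprocity: 11 ≡ 3 and 1001 ≡ 1 (mod 4), so (11/1001) = +(1001/11).
Reduce top mod 11: now compute (0/11).
Top reduces to 0: gcd > 1, so the symbol is 0.

0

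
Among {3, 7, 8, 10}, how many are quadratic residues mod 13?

(3/13) = +1 → QR.
(7/13) = -1 → non-residue.
(8/13) = -1 → non-residue.
(10/13) = +1 → QR.
Total quadratic residues among the 4: 2.

2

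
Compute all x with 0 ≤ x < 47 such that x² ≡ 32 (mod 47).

19, 28

Since 47 ≡ 3 (mod 4), a square root of 32 is 32^((47+1)/4) = 32^12 mod 47.
Repeated squaring: 32^2≡37, 32^4≡6, 32^8≡36 (mod 47).
32^12 = 32^(8+4) ≡ 28 (mod 47).
Check: 28² = 784 ≡ 32 (mod 47). The two roots are 19 and 28.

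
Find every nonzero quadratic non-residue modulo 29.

2, 3, 8, 10, 11, 12, 14, 15, 17, 18, 19, 21, 26, 27

Square k = 1,…,14 (k and 29−k give the same square):
1²=1, 2²=4, 3²=9, 4²=16, 5²=25, 6²≡7, 7²≡20, 8²≡6, 9²≡23, 10²≡13, 11²≡5, 12²≡28, 13²≡24, 14²≡22 (mod 29).
The residues are {1, 4, 5, 6, 7, 9, 13, 16, 20, 22, 23, 24, 25, 28}; the non-residues are the remaining 14 nonzero classes.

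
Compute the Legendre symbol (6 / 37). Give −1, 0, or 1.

Pull out 2: since 37 ≡ 5 (mod 8), (2/37) = -1.
Reciprocity: 3 ≡ 3 and 37 ≡ 1 (mod 4), so (3/37) = +(37/3).
Reduce top mod 3: now compute (1/3).
Reached (1/3) = 1. Collecting the sign flips along the way, the symbol is -1.

-1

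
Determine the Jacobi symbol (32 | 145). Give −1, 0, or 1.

1

Pull out 2^5: since 145 ≡ 1 (mod 8), (2/145) = +1, so (2/145)^5 = +1.
Reached (1/145) = 1. Collecting the sign flips along the way, the symbol is +1.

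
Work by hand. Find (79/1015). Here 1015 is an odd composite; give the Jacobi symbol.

-1

Reciprocity: 79 ≡ 3 and 1015 ≡ 3 (mod 4), so (79/1015) = −(1015/79).
Reduce top mod 79: now compute (67/79).
Reciprocity: 67 ≡ 3 and 79 ≡ 3 (mod 4), so (67/79) = −(79/67).
Reduce top mod 67: now compute (12/67).
Pull out 2^2: since 67 ≡ 3 (mod 8), (2/67) = -1, so (2/67)^2 = +1.
Reciprocity: 3 ≡ 3 and 67 ≡ 3 (mod 4), so (3/67) = −(67/3).
Reduce top mod 3: now compute (1/3).
Reached (1/3) = 1. Collecting the sign flips along the way, the symbol is -1.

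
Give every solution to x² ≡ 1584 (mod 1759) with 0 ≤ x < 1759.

Since 1759 ≡ 3 (mod 4), a square root of 1584 is 1584^((1759+1)/4) = 1584^440 mod 1759.
Repeated squaring: 1584^2≡722, 1584^4≡620, 1584^8≡938, 1584^16≡344, 1584^32≡483, 1584^64≡1101, 1584^128≡250, 1584^256≡935 (mod 1759).
1584^440 = 1584^(256+128+32+16+8) ≡ 532 (mod 1759).
Check: 532² = 283024 ≡ 1584 (mod 1759). The two roots are 532 and 1227.

532, 1227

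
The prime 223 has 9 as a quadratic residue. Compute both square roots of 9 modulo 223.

Since 223 ≡ 3 (mod 4), a square root of 9 is 9^((223+1)/4) = 9^56 mod 223.
Repeated squaring: 9^2≡81, 9^4≡94, 9^8≡139, 9^16≡143, 9^32≡156 (mod 223).
9^56 = 9^(32+16+8) ≡ 220 (mod 223).
Check: 220² = 48400 ≡ 9 (mod 223). The two roots are 3 and 220.

3, 220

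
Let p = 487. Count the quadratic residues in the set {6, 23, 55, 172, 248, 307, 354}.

(6/487) = -1 → non-residue.
(23/487) = -1 → non-residue.
(55/487) = +1 → QR.
(172/487) = -1 → non-residue.
(248/487) = +1 → QR.
(307/487) = +1 → QR.
(354/487) = +1 → QR.
Total quadratic residues among the 7: 4.

4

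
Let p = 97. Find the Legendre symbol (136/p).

First reduce: 136 ≡ 39 (mod 97).
Reciprocity: 39 ≡ 3 and 97 ≡ 1 (mod 4), so (39/97) = +(97/39).
Reduce top mod 39: now compute (19/39).
Reciprocity: 19 ≡ 3 and 39 ≡ 3 (mod 4), so (19/39) = −(39/19).
Reduce top mod 19: now compute (1/19).
Reached (1/19) = 1. Collecting the sign flips along the way, the symbol is -1.

-1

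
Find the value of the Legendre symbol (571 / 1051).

-1

Euler's criterion: (571/1051) ≡ 571^525 (mod 1051).
571^2 ≡ 231 (mod 1051)
571^4 ≡ 811 (mod 1051)
571^8 ≡ 846 (mod 1051)
571^16 ≡ 1036 (mod 1051)
571^32 ≡ 225 (mod 1051)
571^64 ≡ 177 (mod 1051)
571^128 ≡ 850 (mod 1051)
571^256 ≡ 463 (mod 1051)
571^512 ≡ 1016 (mod 1051)
571^525 = 571^(512+8+4+1) ≡ 1050 (mod 1051).
Result is 1050 ≡ −1, so (571/1051) = −1.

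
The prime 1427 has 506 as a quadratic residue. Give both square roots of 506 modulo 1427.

Since 1427 ≡ 3 (mod 4), a square root of 506 is 506^((1427+1)/4) = 506^357 mod 1427.
Repeated squaring: 506^2≡603, 506^4≡1151, 506^8≡545, 506^16≡209, 506^32≡871, 506^64≡904, 506^128≡972, 506^256≡110 (mod 1427).
506^357 = 506^(256+64+32+4+1) ≡ 349 (mod 1427).
Check: 349² = 121801 ≡ 506 (mod 1427). The two roots are 349 and 1078.

349, 1078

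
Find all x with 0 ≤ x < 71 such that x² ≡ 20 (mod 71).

34, 37

Since 71 ≡ 3 (mod 4), a square root of 20 is 20^((71+1)/4) = 20^18 mod 71.
Repeated squaring: 20^2≡45, 20^4≡37, 20^8≡20, 20^16≡45 (mod 71).
20^18 = 20^(16+2) ≡ 37 (mod 71).
Check: 37² = 1369 ≡ 20 (mod 71). The two roots are 34 and 37.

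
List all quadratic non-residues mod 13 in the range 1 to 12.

Square k = 1,…,6 (k and 13−k give the same square):
1²=1, 2²=4, 3²=9, 4²≡3, 5²≡12, 6²≡10 (mod 13).
The residues are {1, 3, 4, 9, 10, 12}; the non-residues are the remaining 6 nonzero classes.

2 5 6 7 8 11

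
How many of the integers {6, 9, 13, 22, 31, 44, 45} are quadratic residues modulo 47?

2

(6/47) = +1 → QR.
(9/47) = +1 → QR.
(13/47) = -1 → non-residue.
(22/47) = -1 → non-residue.
(31/47) = -1 → non-residue.
(44/47) = -1 → non-residue.
(45/47) = -1 → non-residue.
Total quadratic residues among the 7: 2.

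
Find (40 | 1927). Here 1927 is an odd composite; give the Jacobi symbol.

Pull out 2^3: since 1927 ≡ 7 (mod 8), (2/1927) = +1, so (2/1927)^3 = +1.
Reciprocity: 5 ≡ 1 and 1927 ≡ 3 (mod 4), so (5/1927) = +(1927/5).
Reduce top mod 5: now compute (2/5).
Pull out 2: since 5 ≡ 5 (mod 8), (2/5) = -1.
Reached (1/5) = 1. Collecting the sign flips along the way, the symbol is -1.

-1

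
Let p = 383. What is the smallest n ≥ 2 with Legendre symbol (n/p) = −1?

(2/383) = +1, so 2 is a residue.
(3/383) = +1, so 3 is a residue.
(4/383) = +1, so 4 is a residue.
(5/383) = −1, so 5 is the smallest positive non-residue mod 383.

5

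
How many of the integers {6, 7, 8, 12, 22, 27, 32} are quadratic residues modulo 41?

(6/41) = -1 → non-residue.
(7/41) = -1 → non-residue.
(8/41) = +1 → QR.
(12/41) = -1 → non-residue.
(22/41) = -1 → non-residue.
(27/41) = -1 → non-residue.
(32/41) = +1 → QR.
Total quadratic residues among the 7: 2.

2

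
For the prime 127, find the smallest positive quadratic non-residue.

3

(2/127) = +1, so 2 is a residue.
(3/127) = −1, so 3 is the smallest positive non-residue mod 127.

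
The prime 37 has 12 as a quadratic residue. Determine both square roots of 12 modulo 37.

7, 30

37 ≡ 1 (mod 4), so we find a root by search.
Trying successive values, 7² = 49 ≡ 12 (mod 37). The other root is 37 − 7 = 30.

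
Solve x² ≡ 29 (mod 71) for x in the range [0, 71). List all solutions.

10, 61

Since 71 ≡ 3 (mod 4), a square root of 29 is 29^((71+1)/4) = 29^18 mod 71.
Repeated squaring: 29^2≡60, 29^4≡50, 29^8≡15, 29^16≡12 (mod 71).
29^18 = 29^(16+2) ≡ 10 (mod 71).
Check: 10² = 100 ≡ 29 (mod 71). The two roots are 10 and 61.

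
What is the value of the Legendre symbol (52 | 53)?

Euler's criterion: (52/53) ≡ 52^26 (mod 53).
52^2 ≡ 1 (mod 53)
52^4 ≡ 1 (mod 53)
52^8 ≡ 1 (mod 53)
52^16 ≡ 1 (mod 53)
52^26 = 52^(16+8+2) ≡ 1 (mod 53).
Result is 1, so (52/53) = 1.

1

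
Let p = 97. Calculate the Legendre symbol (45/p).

Euler's criterion: (45/97) ≡ 45^48 (mod 97).
45^2 ≡ 85 (mod 97)
45^4 ≡ 47 (mod 97)
45^8 ≡ 75 (mod 97)
45^16 ≡ 96 (mod 97)
45^32 ≡ 1 (mod 97)
45^48 = 45^(32+16) ≡ 96 (mod 97).
Result is 96 ≡ −1, so (45/97) = −1.

-1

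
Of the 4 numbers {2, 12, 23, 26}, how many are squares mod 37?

2

(2/37) = -1 → non-residue.
(12/37) = +1 → QR.
(23/37) = -1 → non-residue.
(26/37) = +1 → QR.
Total quadratic residues among the 4: 2.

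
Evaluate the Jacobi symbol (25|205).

0

Reciprocity: 25 ≡ 1 and 205 ≡ 1 (mod 4), so (25/205) = +(205/25).
Reduce top mod 25: now compute (5/25).
Reciprocity: 5 ≡ 1 and 25 ≡ 1 (mod 4), so (5/25) = +(25/5).
Reduce top mod 5: now compute (0/5).
Top reduces to 0: gcd > 1, so the symbol is 0.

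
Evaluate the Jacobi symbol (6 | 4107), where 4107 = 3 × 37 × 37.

Pull out 2: since 4107 ≡ 3 (mod 8), (2/4107) = -1.
Reciprocity: 3 ≡ 3 and 4107 ≡ 3 (mod 4), so (3/4107) = −(4107/3).
Reduce top mod 3: now compute (0/3).
Top reduces to 0: gcd > 1, so the symbol is 0.

0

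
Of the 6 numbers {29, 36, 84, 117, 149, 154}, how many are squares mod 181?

(29/181) = +1 → QR.
(36/181) = +1 → QR.
(84/181) = -1 → non-residue.
(117/181) = +1 → QR.
(149/181) = -1 → non-residue.
(154/181) = +1 → QR.
Total quadratic residues among the 6: 4.

4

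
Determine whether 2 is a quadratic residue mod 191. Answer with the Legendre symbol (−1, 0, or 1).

Pull out 2: since 191 ≡ 7 (mod 8), (2/191) = +1.
Reached (1/191) = 1. Collecting the sign flips along the way, the symbol is +1.

1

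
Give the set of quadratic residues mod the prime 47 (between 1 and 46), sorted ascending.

Square k = 1,…,23 (k and 47−k give the same square):
1²=1, 2²=4, 3²=9, 4²=16, 5²=25, 6²=36, 7²≡2, 8²≡17, 9²≡34, 10²≡6, 11²≡27, 12²≡3, 13²≡28, 14²≡8, 15²≡37, 16²≡21, 17²≡7, 18²≡42, 19²≡32, 20²≡24, 21²≡18, 22²≡14, 23²≡12 (mod 47).
So the quadratic residues mod 47 are {1, 2, 3, 4, 6, 7, 8, 9, 12, 14, 16, 17, 18, 21, 24, 25, 27, 28, 32, 34, 36, 37, 42}.

1, 2, 3, 4, 6, 7, 8, 9, 12, 14, 16, 17, 18, 21, 24, 25, 27, 28, 32, 34, 36, 37, 42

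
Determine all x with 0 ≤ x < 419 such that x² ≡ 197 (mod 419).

179, 240

Since 419 ≡ 3 (mod 4), a square root of 197 is 197^((419+1)/4) = 197^105 mod 419.
Repeated squaring: 197^2≡261, 197^4≡243, 197^8≡389, 197^16≡62, 197^32≡73, 197^64≡301 (mod 419).
197^105 = 197^(64+32+8+1) ≡ 240 (mod 419).
Check: 240² = 57600 ≡ 197 (mod 419). The two roots are 179 and 240.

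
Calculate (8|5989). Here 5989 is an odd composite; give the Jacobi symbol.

-1

Pull out 2^3: since 5989 ≡ 5 (mod 8), (2/5989) = -1, so (2/5989)^3 = -1.
Reached (1/5989) = 1. Collecting the sign flips along the way, the symbol is -1.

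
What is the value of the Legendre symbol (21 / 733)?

Reciprocity: 21 ≡ 1 and 733 ≡ 1 (mod 4), so (21/733) = +(733/21).
Reduce top mod 21: now compute (19/21).
Reciprocity: 19 ≡ 3 and 21 ≡ 1 (mod 4), so (19/21) = +(21/19).
Reduce top mod 19: now compute (2/19).
Pull out 2: since 19 ≡ 3 (mod 8), (2/19) = -1.
Reached (1/19) = 1. Collecting the sign flips along the way, the symbol is -1.

-1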